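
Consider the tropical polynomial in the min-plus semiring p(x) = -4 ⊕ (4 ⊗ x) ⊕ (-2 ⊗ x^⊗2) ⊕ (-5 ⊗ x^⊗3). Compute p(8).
p(8) = -4

A tropical monomial a ⊗ x^⊗i evaluates to a + i · x. Evaluating each term at x = 8:
  Term 0 contributes -4 + 0 · 8 = -4
  Term 1 contributes 4 + 1 · 8 = 12
  Term 2 contributes -2 + 2 · 8 = 14
  Term 3 contributes -5 + 3 · 8 = 19
p(8) = ⊕ of these = min[-4, 12, 14, 19] = -4.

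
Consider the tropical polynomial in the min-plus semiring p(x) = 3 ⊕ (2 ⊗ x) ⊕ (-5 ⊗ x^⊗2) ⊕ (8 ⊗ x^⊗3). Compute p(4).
p(4) = 3

A tropical monomial a ⊗ x^⊗i evaluates to a + i · x. Evaluating each term at x = 4:
  Term 0 contributes 3 + 0 · 4 = 3
  Term 1 contributes 2 + 1 · 4 = 6
  Term 2 contributes -5 + 2 · 4 = 3
  Term 3 contributes 8 + 3 · 4 = 20
p(4) = ⊕ of these = min[3, 6, 3, 20] = 3.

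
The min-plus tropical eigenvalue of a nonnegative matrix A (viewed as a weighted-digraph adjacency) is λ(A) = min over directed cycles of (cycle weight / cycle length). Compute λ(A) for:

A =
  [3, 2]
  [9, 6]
λ(A) = 3

Enumerate directed cycles and compute their means (weight / length). Sample:
  cycle 0 → 0: weight = 3, length = 1, mean = 3/1 ≈ 3.000
  cycle 1 → 1: weight = 6, length = 1, mean = 6/1 ≈ 6.000
  cycle 0 → 1 → 0: weight = 11, length = 2, mean = 11/2 ≈ 5.500
  cycle 1 → 0 → 1: weight = 11, length = 2, mean = 11/2 ≈ 5.500
Minimum mean = 3.000, attained e.g. along the cycle 0 → 0 with weight 3 and length 1. So λ(A) = 3/1 = 3.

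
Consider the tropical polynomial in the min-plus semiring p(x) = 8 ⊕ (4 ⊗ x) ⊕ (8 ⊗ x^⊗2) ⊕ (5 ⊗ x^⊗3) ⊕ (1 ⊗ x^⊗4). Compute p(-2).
p(-2) = -7

A tropical monomial a ⊗ x^⊗i evaluates to a + i · x. Evaluating each term at x = -2:
  Term 0 contributes 8 + 0 · -2 = 8
  Term 1 contributes 4 + 1 · -2 = 2
  Term 2 contributes 8 + 2 · -2 = 4
  Term 3 contributes 5 + 3 · -2 = -1
  Term 4 contributes 1 + 4 · -2 = -7
p(-2) = ⊕ of these = min[8, 2, 4, -1, -7] = -7.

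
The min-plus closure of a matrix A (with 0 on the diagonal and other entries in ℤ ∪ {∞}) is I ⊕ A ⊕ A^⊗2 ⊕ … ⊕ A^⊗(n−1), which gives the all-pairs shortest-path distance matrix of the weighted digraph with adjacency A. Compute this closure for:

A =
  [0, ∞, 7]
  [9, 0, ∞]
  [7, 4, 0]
Closure =
  [0, 11, 7]
  [9, 0, 16]
  [7, 4, 0]

This is the Floyd-Warshall all-pairs shortest-path computation. For each intermediate vertex k = 0, 1, …, 2, update dist[i][j] ← min(dist[i][j], dist[i][k] + dist[k][j]). The final matrix gives, for each (i, j), the minimum total weight of any directed path from i to j (possibly empty when i = j).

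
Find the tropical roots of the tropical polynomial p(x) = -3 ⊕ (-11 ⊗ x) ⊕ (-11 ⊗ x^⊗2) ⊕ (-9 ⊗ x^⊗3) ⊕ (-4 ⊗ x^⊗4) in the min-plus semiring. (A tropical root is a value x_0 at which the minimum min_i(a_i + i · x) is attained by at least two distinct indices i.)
Roots: {-5, -2, 0, 8}

Each tropical root is a break point of the lower envelope of the lines y = a_i + i · x (there are 5 lines, with slopes 0, 1, ..., 4). Only the lines that attain the minimum somewhere contribute to roots; other lines are dominated. Here the surviving (envelope) indices are i = 4, i = 3, i = 2, i = 1, i = 0.
Intersections between consecutive envelope lines give the roots: for adjacent envelope indices i < j the intersection is x = (a_i − a_j) / (j − i). Reading off the sorted break points: {-5, -2, 0, 8}.
Verification: at each break x_0, at least two indices attain the minimum of min_i(a_i + i · x_0).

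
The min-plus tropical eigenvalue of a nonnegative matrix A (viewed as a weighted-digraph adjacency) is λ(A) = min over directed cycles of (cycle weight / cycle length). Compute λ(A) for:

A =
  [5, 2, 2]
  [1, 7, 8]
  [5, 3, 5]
λ(A) = 3/2

Enumerate directed cycles and compute their means (weight / length). Sample:
  cycle 0 → 0: weight = 5, length = 1, mean = 5/1 ≈ 5.000
  cycle 1 → 1: weight = 7, length = 1, mean = 7/1 ≈ 7.000
  cycle 2 → 2: weight = 5, length = 1, mean = 5/1 ≈ 5.000
  cycle 0 → 1 → 0: weight = 3, length = 2, mean = 3/2 ≈ 1.500
  cycle 0 → 2 → 0: weight = 7, length = 2, mean = 7/2 ≈ 3.500
  cycle 1 → 0 → 1: weight = 3, length = 2, mean = 3/2 ≈ 1.500
Minimum mean = 1.500, attained e.g. along the cycle 0 → 1 → 0 with weight 3 and length 2. So λ(A) = 3/2 = 3/2.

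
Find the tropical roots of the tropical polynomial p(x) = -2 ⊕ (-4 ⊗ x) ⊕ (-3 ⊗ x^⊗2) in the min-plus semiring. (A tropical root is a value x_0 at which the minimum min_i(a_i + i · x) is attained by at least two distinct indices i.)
Roots: {-1, 2}

Each tropical root is a break point of the lower envelope of the lines y = a_i + i · x (there are 3 lines, with slopes 0, 1, ..., 2). Only the lines that attain the minimum somewhere contribute to roots; other lines are dominated. Here the surviving (envelope) indices are i = 2, i = 1, i = 0.
Intersections between consecutive envelope lines give the roots: for adjacent envelope indices i < j the intersection is x = (a_i − a_j) / (j − i). Reading off the sorted break points: {-1, 2}.
Verification: at each break x_0, at least two indices attain the minimum of min_i(a_i + i · x_0).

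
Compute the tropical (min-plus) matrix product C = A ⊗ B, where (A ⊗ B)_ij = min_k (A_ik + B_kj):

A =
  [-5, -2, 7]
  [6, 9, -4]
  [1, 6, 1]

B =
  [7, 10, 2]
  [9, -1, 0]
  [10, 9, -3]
A ⊗ B =
  [2, -3, -3]
  [6, 5, -7]
  [8, 5, -2]

Apply the min-plus product entry-by-entry:
  C[0][0] = min over k of (A[0][0] + B[0][0] = -5 + 7 = 2, A[0][1] + B[1][0] = -2 + 9 = 7, A[0][2] + B[2][0] = 7 + 10 = 17) = 2 (attained at k = 0)
  C[0][1] = min over k of (A[0][0] + B[0][1] = -5 + 10 = 5, A[0][1] + B[1][1] = -2 + -1 = -3, A[0][2] + B[2][1] = 7 + 9 = 16) = -3 (attained at k = 1)
  C[0][2] = min over k of (A[0][0] + B[0][2] = -5 + 2 = -3, A[0][1] + B[1][2] = -2 + 0 = -2, A[0][2] + B[2][2] = 7 + -3 = 4) = -3 (attained at k = 0)
  C[1][0] = min over k of (A[1][0] + B[0][0] = 6 + 7 = 13, A[1][1] + B[1][0] = 9 + 9 = 18, A[1][2] + B[2][0] = -4 + 10 = 6) = 6 (attained at k = 2)
  C[1][1] = min over k of (A[1][0] + B[0][1] = 6 + 10 = 16, A[1][1] + B[1][1] = 9 + -1 = 8, A[1][2] + B[2][1] = -4 + 9 = 5) = 5 (attained at k = 2)
  C[1][2] = min over k of (A[1][0] + B[0][2] = 6 + 2 = 8, A[1][1] + B[1][2] = 9 + 0 = 9, A[1][2] + B[2][2] = -4 + -3 = -7) = -7 (attained at k = 2)
  C[2][0] = min over k of (A[2][0] + B[0][0] = 1 + 7 = 8, A[2][1] + B[1][0] = 6 + 9 = 15, A[2][2] + B[2][0] = 1 + 10 = 11) = 8 (attained at k = 0)
  C[2][1] = min over k of (A[2][0] + B[0][1] = 1 + 10 = 11, A[2][1] + B[1][1] = 6 + -1 = 5, A[2][2] + B[2][1] = 1 + 9 = 10) = 5 (attained at k = 1)
  C[2][2] = min over k of (A[2][0] + B[0][2] = 1 + 2 = 3, A[2][1] + B[1][2] = 6 + 0 = 6, A[2][2] + B[2][2] = 1 + -3 = -2) = -2 (attained at k = 2)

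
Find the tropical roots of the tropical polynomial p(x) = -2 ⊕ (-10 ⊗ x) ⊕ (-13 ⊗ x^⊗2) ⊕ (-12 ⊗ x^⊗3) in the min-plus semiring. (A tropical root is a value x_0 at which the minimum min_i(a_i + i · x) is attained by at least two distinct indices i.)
Roots: {-1, 3, 8}

Each tropical root is a break point of the lower envelope of the lines y = a_i + i · x (there are 4 lines, with slopes 0, 1, ..., 3). Only the lines that attain the minimum somewhere contribute to roots; other lines are dominated. Here the surviving (envelope) indices are i = 3, i = 2, i = 1, i = 0.
Intersections between consecutive envelope lines give the roots: for adjacent envelope indices i < j the intersection is x = (a_i − a_j) / (j − i). Reading off the sorted break points: {-1, 3, 8}.
Verification: at each break x_0, at least two indices attain the minimum of min_i(a_i + i · x_0).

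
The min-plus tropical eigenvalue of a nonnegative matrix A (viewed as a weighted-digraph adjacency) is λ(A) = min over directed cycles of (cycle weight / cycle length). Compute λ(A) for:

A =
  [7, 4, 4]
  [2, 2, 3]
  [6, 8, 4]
λ(A) = 2

Enumerate directed cycles and compute their means (weight / length). Sample:
  cycle 0 → 0: weight = 7, length = 1, mean = 7/1 ≈ 7.000
  cycle 1 → 1: weight = 2, length = 1, mean = 2/1 ≈ 2.000
  cycle 2 → 2: weight = 4, length = 1, mean = 4/1 ≈ 4.000
  cycle 0 → 1 → 0: weight = 6, length = 2, mean = 6/2 ≈ 3.000
  cycle 0 → 2 → 0: weight = 10, length = 2, mean = 10/2 ≈ 5.000
  cycle 1 → 0 → 1: weight = 6, length = 2, mean = 6/2 ≈ 3.000
Minimum mean = 2.000, attained e.g. along the cycle 1 → 1 with weight 2 and length 1. So λ(A) = 2/1 = 2.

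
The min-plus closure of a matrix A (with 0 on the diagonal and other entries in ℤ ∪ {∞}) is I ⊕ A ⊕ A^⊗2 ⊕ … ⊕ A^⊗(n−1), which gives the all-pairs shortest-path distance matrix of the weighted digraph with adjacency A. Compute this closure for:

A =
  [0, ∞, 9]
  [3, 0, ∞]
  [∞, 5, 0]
Closure =
  [0, 14, 9]
  [3, 0, 12]
  [8, 5, 0]

This is the Floyd-Warshall all-pairs shortest-path computation. For each intermediate vertex k = 0, 1, …, 2, update dist[i][j] ← min(dist[i][j], dist[i][k] + dist[k][j]). The final matrix gives, for each (i, j), the minimum total weight of any directed path from i to j (possibly empty when i = j).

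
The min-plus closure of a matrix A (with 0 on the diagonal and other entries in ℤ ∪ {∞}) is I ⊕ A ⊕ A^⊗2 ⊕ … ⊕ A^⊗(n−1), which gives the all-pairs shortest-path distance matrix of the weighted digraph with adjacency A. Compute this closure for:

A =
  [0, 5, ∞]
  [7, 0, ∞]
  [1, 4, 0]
Closure =
  [0, 5, ∞]
  [7, 0, ∞]
  [1, 4, 0]

This is the Floyd-Warshall all-pairs shortest-path computation. For each intermediate vertex k = 0, 1, …, 2, update dist[i][j] ← min(dist[i][j], dist[i][k] + dist[k][j]). The final matrix gives, for each (i, j), the minimum total weight of any directed path from i to j (possibly empty when i = j).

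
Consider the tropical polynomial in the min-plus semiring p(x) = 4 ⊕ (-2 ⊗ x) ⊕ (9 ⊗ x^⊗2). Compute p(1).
p(1) = -1

A tropical monomial a ⊗ x^⊗i evaluates to a + i · x. Evaluating each term at x = 1:
  Term 0 contributes 4 + 0 · 1 = 4
  Term 1 contributes -2 + 1 · 1 = -1
  Term 2 contributes 9 + 2 · 1 = 11
p(1) = ⊕ of these = min[4, -1, 11] = -1.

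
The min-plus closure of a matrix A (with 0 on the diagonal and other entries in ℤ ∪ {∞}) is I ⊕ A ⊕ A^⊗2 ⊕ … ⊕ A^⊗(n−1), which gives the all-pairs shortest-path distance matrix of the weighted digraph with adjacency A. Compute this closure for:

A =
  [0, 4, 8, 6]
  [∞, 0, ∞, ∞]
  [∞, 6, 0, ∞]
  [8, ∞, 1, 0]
Closure =
  [0, 4, 7, 6]
  [∞, 0, ∞, ∞]
  [∞, 6, 0, ∞]
  [8, 7, 1, 0]

This is the Floyd-Warshall all-pairs shortest-path computation. For each intermediate vertex k = 0, 1, …, 3, update dist[i][j] ← min(dist[i][j], dist[i][k] + dist[k][j]). The final matrix gives, for each (i, j), the minimum total weight of any directed path from i to j (possibly empty when i = j).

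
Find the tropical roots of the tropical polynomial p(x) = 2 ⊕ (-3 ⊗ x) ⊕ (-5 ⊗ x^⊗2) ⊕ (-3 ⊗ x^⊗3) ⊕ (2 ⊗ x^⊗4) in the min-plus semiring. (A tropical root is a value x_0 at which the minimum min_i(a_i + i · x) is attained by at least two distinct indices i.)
Roots: {-5, -2, 2, 5}

Each tropical root is a break point of the lower envelope of the lines y = a_i + i · x (there are 5 lines, with slopes 0, 1, ..., 4). Only the lines that attain the minimum somewhere contribute to roots; other lines are dominated. Here the surviving (envelope) indices are i = 4, i = 3, i = 2, i = 1, i = 0.
Intersections between consecutive envelope lines give the roots: for adjacent envelope indices i < j the intersection is x = (a_i − a_j) / (j − i). Reading off the sorted break points: {-5, -2, 2, 5}.
Verification: at each break x_0, at least two indices attain the minimum of min_i(a_i + i · x_0).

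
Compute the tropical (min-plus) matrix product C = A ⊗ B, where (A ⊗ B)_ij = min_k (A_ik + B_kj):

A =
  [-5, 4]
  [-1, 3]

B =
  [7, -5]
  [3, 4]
A ⊗ B =
  [2, -10]
  [6, -6]

Apply the min-plus product entry-by-entry:
  C[0][0] = min over k of (A[0][0] + B[0][0] = -5 + 7 = 2, A[0][1] + B[1][0] = 4 + 3 = 7) = 2 (attained at k = 0)
  C[0][1] = min over k of (A[0][0] + B[0][1] = -5 + -5 = -10, A[0][1] + B[1][1] = 4 + 4 = 8) = -10 (attained at k = 0)
  C[1][0] = min over k of (A[1][0] + B[0][0] = -1 + 7 = 6, A[1][1] + B[1][0] = 3 + 3 = 6) = 6 (attained at k = 0)
  C[1][1] = min over k of (A[1][0] + B[0][1] = -1 + -5 = -6, A[1][1] + B[1][1] = 3 + 4 = 7) = -6 (attained at k = 0)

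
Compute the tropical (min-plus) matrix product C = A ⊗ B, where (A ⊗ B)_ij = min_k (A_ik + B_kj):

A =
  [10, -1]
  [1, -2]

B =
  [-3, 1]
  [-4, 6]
A ⊗ B =
  [-5, 5]
  [-6, 2]

Apply the min-plus product entry-by-entry:
  C[0][0] = min over k of (A[0][0] + B[0][0] = 10 + -3 = 7, A[0][1] + B[1][0] = -1 + -4 = -5) = -5 (attained at k = 1)
  C[0][1] = min over k of (A[0][0] + B[0][1] = 10 + 1 = 11, A[0][1] + B[1][1] = -1 + 6 = 5) = 5 (attained at k = 1)
  C[1][0] = min over k of (A[1][0] + B[0][0] = 1 + -3 = -2, A[1][1] + B[1][0] = -2 + -4 = -6) = -6 (attained at k = 1)
  C[1][1] = min over k of (A[1][0] + B[0][1] = 1 + 1 = 2, A[1][1] + B[1][1] = -2 + 6 = 4) = 2 (attained at k = 0)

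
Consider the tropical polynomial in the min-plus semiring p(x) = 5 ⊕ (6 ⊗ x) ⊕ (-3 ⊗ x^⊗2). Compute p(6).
p(6) = 5

A tropical monomial a ⊗ x^⊗i evaluates to a + i · x. Evaluating each term at x = 6:
  Term 0 contributes 5 + 0 · 6 = 5
  Term 1 contributes 6 + 1 · 6 = 12
  Term 2 contributes -3 + 2 · 6 = 9
p(6) = ⊕ of these = min[5, 12, 9] = 5.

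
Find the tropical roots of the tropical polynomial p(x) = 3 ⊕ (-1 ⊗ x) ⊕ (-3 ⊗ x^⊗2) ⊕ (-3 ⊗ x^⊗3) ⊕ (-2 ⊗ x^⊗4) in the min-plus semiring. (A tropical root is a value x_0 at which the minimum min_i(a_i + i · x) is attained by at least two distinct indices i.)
Roots: {-1, 0, 2, 4}

Each tropical root is a break point of the lower envelope of the lines y = a_i + i · x (there are 5 lines, with slopes 0, 1, ..., 4). Only the lines that attain the minimum somewhere contribute to roots; other lines are dominated. Here the surviving (envelope) indices are i = 4, i = 3, i = 2, i = 1, i = 0.
Intersections between consecutive envelope lines give the roots: for adjacent envelope indices i < j the intersection is x = (a_i − a_j) / (j − i). Reading off the sorted break points: {-1, 0, 2, 4}.
Verification: at each break x_0, at least two indices attain the minimum of min_i(a_i + i · x_0).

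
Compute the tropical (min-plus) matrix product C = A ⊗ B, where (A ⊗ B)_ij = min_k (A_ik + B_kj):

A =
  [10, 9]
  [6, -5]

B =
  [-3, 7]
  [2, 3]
A ⊗ B =
  [7, 12]
  [-3, -2]

Apply the min-plus product entry-by-entry:
  C[0][0] = min over k of (A[0][0] + B[0][0] = 10 + -3 = 7, A[0][1] + B[1][0] = 9 + 2 = 11) = 7 (attained at k = 0)
  C[0][1] = min over k of (A[0][0] + B[0][1] = 10 + 7 = 17, A[0][1] + B[1][1] = 9 + 3 = 12) = 12 (attained at k = 1)
  C[1][0] = min over k of (A[1][0] + B[0][0] = 6 + -3 = 3, A[1][1] + B[1][0] = -5 + 2 = -3) = -3 (attained at k = 1)
  C[1][1] = min over k of (A[1][0] + B[0][1] = 6 + 7 = 13, A[1][1] + B[1][1] = -5 + 3 = -2) = -2 (attained at k = 1)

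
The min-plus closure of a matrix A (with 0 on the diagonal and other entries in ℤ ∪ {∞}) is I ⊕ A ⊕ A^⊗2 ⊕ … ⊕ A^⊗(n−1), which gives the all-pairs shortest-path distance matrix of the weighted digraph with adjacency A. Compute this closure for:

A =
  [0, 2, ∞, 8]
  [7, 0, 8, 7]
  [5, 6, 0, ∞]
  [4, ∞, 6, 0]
Closure =
  [0, 2, 10, 8]
  [7, 0, 8, 7]
  [5, 6, 0, 13]
  [4, 6, 6, 0]

This is the Floyd-Warshall all-pairs shortest-path computation. For each intermediate vertex k = 0, 1, …, 3, update dist[i][j] ← min(dist[i][j], dist[i][k] + dist[k][j]). The final matrix gives, for each (i, j), the minimum total weight of any directed path from i to j (possibly empty when i = j).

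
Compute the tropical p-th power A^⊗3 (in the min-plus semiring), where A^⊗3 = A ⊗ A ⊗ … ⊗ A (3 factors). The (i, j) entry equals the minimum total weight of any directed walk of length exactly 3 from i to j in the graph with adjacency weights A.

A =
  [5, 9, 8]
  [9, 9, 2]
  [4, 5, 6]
A^⊗3 =
  [15, 16, 15]
  [11, 13, 9]
  [11, 12, 13]

Each entry (A^⊗3)_ij equals the minimum over all length-3 walks i = v_0 → v_1 → … → v_3 = j of Σ_t A[v_t][v_{t+1}]. For example, for (i, j) = (0, 2) we minimise over 9 possible intermediate vertex sequences; the minimum is 15, attained along the walk 0 → 2 → 1 → 2.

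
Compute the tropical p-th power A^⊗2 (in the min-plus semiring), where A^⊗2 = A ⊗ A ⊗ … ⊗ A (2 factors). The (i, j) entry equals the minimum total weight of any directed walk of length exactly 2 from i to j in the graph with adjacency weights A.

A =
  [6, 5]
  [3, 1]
A^⊗2 =
  [8, 6]
  [4, 2]

Each entry (A^⊗2)_ij equals the minimum over all length-2 walks i = v_0 → v_1 → … → v_2 = j of Σ_t A[v_t][v_{t+1}]. For example, for (i, j) = (0, 1) we minimise over 2 possible intermediate vertex sequences; the minimum is 6, attained along the walk 0 → 1 → 1.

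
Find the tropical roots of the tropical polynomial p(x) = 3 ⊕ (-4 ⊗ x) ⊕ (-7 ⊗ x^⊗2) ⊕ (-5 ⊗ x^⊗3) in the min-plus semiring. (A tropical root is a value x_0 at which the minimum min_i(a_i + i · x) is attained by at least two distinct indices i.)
Roots: {-2, 3, 7}

Each tropical root is a break point of the lower envelope of the lines y = a_i + i · x (there are 4 lines, with slopes 0, 1, ..., 3). Only the lines that attain the minimum somewhere contribute to roots; other lines are dominated. Here the surviving (envelope) indices are i = 3, i = 2, i = 1, i = 0.
Intersections between consecutive envelope lines give the roots: for adjacent envelope indices i < j the intersection is x = (a_i − a_j) / (j − i). Reading off the sorted break points: {-2, 3, 7}.
Verification: at each break x_0, at least two indices attain the minimum of min_i(a_i + i · x_0).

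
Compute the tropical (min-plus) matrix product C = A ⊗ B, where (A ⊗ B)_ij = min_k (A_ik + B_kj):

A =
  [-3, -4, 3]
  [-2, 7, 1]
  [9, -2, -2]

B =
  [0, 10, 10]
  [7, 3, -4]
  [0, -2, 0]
A ⊗ B =
  [-3, -1, -8]
  [-2, -1, 1]
  [-2, -4, -6]

Apply the min-plus product entry-by-entry:
  C[0][0] = min over k of (A[0][0] + B[0][0] = -3 + 0 = -3, A[0][1] + B[1][0] = -4 + 7 = 3, A[0][2] + B[2][0] = 3 + 0 = 3) = -3 (attained at k = 0)
  C[0][1] = min over k of (A[0][0] + B[0][1] = -3 + 10 = 7, A[0][1] + B[1][1] = -4 + 3 = -1, A[0][2] + B[2][1] = 3 + -2 = 1) = -1 (attained at k = 1)
  C[0][2] = min over k of (A[0][0] + B[0][2] = -3 + 10 = 7, A[0][1] + B[1][2] = -4 + -4 = -8, A[0][2] + B[2][2] = 3 + 0 = 3) = -8 (attained at k = 1)
  C[1][0] = min over k of (A[1][0] + B[0][0] = -2 + 0 = -2, A[1][1] + B[1][0] = 7 + 7 = 14, A[1][2] + B[2][0] = 1 + 0 = 1) = -2 (attained at k = 0)
  C[1][1] = min over k of (A[1][0] + B[0][1] = -2 + 10 = 8, A[1][1] + B[1][1] = 7 + 3 = 10, A[1][2] + B[2][1] = 1 + -2 = -1) = -1 (attained at k = 2)
  C[1][2] = min over k of (A[1][0] + B[0][2] = -2 + 10 = 8, A[1][1] + B[1][2] = 7 + -4 = 3, A[1][2] + B[2][2] = 1 + 0 = 1) = 1 (attained at k = 2)
  C[2][0] = min over k of (A[2][0] + B[0][0] = 9 + 0 = 9, A[2][1] + B[1][0] = -2 + 7 = 5, A[2][2] + B[2][0] = -2 + 0 = -2) = -2 (attained at k = 2)
  C[2][1] = min over k of (A[2][0] + B[0][1] = 9 + 10 = 19, A[2][1] + B[1][1] = -2 + 3 = 1, A[2][2] + B[2][1] = -2 + -2 = -4) = -4 (attained at k = 2)
  C[2][2] = min over k of (A[2][0] + B[0][2] = 9 + 10 = 19, A[2][1] + B[1][2] = -2 + -4 = -6, A[2][2] + B[2][2] = -2 + 0 = -2) = -6 (attained at k = 1)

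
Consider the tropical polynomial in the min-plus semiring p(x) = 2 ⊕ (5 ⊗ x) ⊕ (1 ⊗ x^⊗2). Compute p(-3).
p(-3) = -5

A tropical monomial a ⊗ x^⊗i evaluates to a + i · x. Evaluating each term at x = -3:
  Term 0 contributes 2 + 0 · -3 = 2
  Term 1 contributes 5 + 1 · -3 = 2
  Term 2 contributes 1 + 2 · -3 = -5
p(-3) = ⊕ of these = min[2, 2, -5] = -5.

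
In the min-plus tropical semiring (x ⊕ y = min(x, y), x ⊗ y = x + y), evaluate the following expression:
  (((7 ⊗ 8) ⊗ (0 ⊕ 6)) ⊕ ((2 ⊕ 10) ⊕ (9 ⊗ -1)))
(((7 ⊗ 8) ⊗ (0 ⊕ 6)) ⊕ ((2 ⊕ 10) ⊕ (9 ⊗ -1))) = 2

Expand innermost to outermost. Recall ⊕ takes the minimum of its arguments and ⊗ takes their sum. Working out the expression (((7 ⊗ 8) ⊗ (0 ⊕ 6)) ⊕ ((2 ⊕ 10) ⊕ (9 ⊗ -1))) gives 2.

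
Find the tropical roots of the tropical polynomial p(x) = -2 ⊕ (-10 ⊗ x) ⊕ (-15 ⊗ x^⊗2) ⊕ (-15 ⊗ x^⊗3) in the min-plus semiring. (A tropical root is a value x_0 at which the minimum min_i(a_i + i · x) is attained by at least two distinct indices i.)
Roots: {0, 5, 8}

Each tropical root is a break point of the lower envelope of the lines y = a_i + i · x (there are 4 lines, with slopes 0, 1, ..., 3). Only the lines that attain the minimum somewhere contribute to roots; other lines are dominated. Here the surviving (envelope) indices are i = 3, i = 2, i = 1, i = 0.
Intersections between consecutive envelope lines give the roots: for adjacent envelope indices i < j the intersection is x = (a_i − a_j) / (j − i). Reading off the sorted break points: {0, 5, 8}.
Verification: at each break x_0, at least two indices attain the minimum of min_i(a_i + i · x_0).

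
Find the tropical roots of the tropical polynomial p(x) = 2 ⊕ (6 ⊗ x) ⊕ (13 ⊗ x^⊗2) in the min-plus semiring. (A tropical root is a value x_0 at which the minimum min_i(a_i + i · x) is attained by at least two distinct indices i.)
Roots: {-7, -4}

Each tropical root is a break point of the lower envelope of the lines y = a_i + i · x (there are 3 lines, with slopes 0, 1, ..., 2). Only the lines that attain the minimum somewhere contribute to roots; other lines are dominated. Here the surviving (envelope) indices are i = 2, i = 1, i = 0.
Intersections between consecutive envelope lines give the roots: for adjacent envelope indices i < j the intersection is x = (a_i − a_j) / (j − i). Reading off the sorted break points: {-7, -4}.
Verification: at each break x_0, at least two indices attain the minimum of min_i(a_i + i · x_0).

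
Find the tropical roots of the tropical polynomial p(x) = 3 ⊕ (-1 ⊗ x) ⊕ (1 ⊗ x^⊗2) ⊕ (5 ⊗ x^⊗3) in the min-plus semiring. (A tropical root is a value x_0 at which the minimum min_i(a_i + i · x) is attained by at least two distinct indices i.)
Roots: {-4, -2, 4}

Each tropical root is a break point of the lower envelope of the lines y = a_i + i · x (there are 4 lines, with slopes 0, 1, ..., 3). Only the lines that attain the minimum somewhere contribute to roots; other lines are dominated. Here the surviving (envelope) indices are i = 3, i = 2, i = 1, i = 0.
Intersections between consecutive envelope lines give the roots: for adjacent envelope indices i < j the intersection is x = (a_i − a_j) / (j − i). Reading off the sorted break points: {-4, -2, 4}.
Verification: at each break x_0, at least two indices attain the minimum of min_i(a_i + i · x_0).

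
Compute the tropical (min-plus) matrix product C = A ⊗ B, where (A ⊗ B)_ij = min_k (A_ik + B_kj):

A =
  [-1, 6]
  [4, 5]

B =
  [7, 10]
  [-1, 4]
A ⊗ B =
  [5, 9]
  [4, 9]

Apply the min-plus product entry-by-entry:
  C[0][0] = min over k of (A[0][0] + B[0][0] = -1 + 7 = 6, A[0][1] + B[1][0] = 6 + -1 = 5) = 5 (attained at k = 1)
  C[0][1] = min over k of (A[0][0] + B[0][1] = -1 + 10 = 9, A[0][1] + B[1][1] = 6 + 4 = 10) = 9 (attained at k = 0)
  C[1][0] = min over k of (A[1][0] + B[0][0] = 4 + 7 = 11, A[1][1] + B[1][0] = 5 + -1 = 4) = 4 (attained at k = 1)
  C[1][1] = min over k of (A[1][0] + B[0][1] = 4 + 10 = 14, A[1][1] + B[1][1] = 5 + 4 = 9) = 9 (attained at k = 1)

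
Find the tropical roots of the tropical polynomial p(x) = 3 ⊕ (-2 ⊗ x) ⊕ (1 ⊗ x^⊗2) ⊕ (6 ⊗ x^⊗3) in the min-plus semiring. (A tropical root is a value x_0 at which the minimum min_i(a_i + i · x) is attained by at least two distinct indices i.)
Roots: {-5, -3, 5}

Each tropical root is a break point of the lower envelope of the lines y = a_i + i · x (there are 4 lines, with slopes 0, 1, ..., 3). Only the lines that attain the minimum somewhere contribute to roots; other lines are dominated. Here the surviving (envelope) indices are i = 3, i = 2, i = 1, i = 0.
Intersections between consecutive envelope lines give the roots: for adjacent envelope indices i < j the intersection is x = (a_i − a_j) / (j − i). Reading off the sorted break points: {-5, -3, 5}.
Verification: at each break x_0, at least two indices attain the minimum of min_i(a_i + i · x_0).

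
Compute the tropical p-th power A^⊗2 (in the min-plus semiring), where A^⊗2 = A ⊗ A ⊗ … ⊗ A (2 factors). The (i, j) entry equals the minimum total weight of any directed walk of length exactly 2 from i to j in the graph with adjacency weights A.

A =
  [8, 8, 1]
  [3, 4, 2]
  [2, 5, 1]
A^⊗2 =
  [3, 6, 2]
  [4, 7, 3]
  [3, 6, 2]

Each entry (A^⊗2)_ij equals the minimum over all length-2 walks i = v_0 → v_1 → … → v_2 = j of Σ_t A[v_t][v_{t+1}]. For example, for (i, j) = (0, 2) we minimise over 3 possible intermediate vertex sequences; the minimum is 2, attained along the walk 0 → 2 → 2.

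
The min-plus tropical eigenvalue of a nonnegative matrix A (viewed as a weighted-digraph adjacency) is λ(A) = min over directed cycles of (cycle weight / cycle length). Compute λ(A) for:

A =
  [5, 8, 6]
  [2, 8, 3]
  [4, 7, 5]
λ(A) = 5

Enumerate directed cycles and compute their means (weight / length). Sample:
  cycle 0 → 0: weight = 5, length = 1, mean = 5/1 ≈ 5.000
  cycle 1 → 1: weight = 8, length = 1, mean = 8/1 ≈ 8.000
  cycle 2 → 2: weight = 5, length = 1, mean = 5/1 ≈ 5.000
  cycle 0 → 1 → 0: weight = 10, length = 2, mean = 10/2 ≈ 5.000
  cycle 0 → 2 → 0: weight = 10, length = 2, mean = 10/2 ≈ 5.000
  cycle 1 → 0 → 1: weight = 10, length = 2, mean = 10/2 ≈ 5.000
Minimum mean = 5.000, attained e.g. along the cycle 0 → 0 with weight 5 and length 1. So λ(A) = 5/1 = 5.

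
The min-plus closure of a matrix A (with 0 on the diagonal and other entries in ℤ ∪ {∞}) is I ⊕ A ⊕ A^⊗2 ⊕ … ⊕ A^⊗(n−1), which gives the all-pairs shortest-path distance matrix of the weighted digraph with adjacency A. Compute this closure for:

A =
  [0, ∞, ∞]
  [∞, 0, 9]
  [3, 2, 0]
Closure =
  [0, ∞, ∞]
  [12, 0, 9]
  [3, 2, 0]

This is the Floyd-Warshall all-pairs shortest-path computation. For each intermediate vertex k = 0, 1, …, 2, update dist[i][j] ← min(dist[i][j], dist[i][k] + dist[k][j]). The final matrix gives, for each (i, j), the minimum total weight of any directed path from i to j (possibly empty when i = j).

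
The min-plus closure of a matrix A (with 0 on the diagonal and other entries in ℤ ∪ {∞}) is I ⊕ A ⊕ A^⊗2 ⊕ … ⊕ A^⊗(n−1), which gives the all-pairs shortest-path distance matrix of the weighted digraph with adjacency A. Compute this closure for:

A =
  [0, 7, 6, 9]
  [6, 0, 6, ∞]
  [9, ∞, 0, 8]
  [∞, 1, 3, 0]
Closure =
  [0, 7, 6, 9]
  [6, 0, 6, 14]
  [9, 9, 0, 8]
  [7, 1, 3, 0]

This is the Floyd-Warshall all-pairs shortest-path computation. For each intermediate vertex k = 0, 1, …, 3, update dist[i][j] ← min(dist[i][j], dist[i][k] + dist[k][j]). The final matrix gives, for each (i, j), the minimum total weight of any directed path from i to j (possibly empty when i = j).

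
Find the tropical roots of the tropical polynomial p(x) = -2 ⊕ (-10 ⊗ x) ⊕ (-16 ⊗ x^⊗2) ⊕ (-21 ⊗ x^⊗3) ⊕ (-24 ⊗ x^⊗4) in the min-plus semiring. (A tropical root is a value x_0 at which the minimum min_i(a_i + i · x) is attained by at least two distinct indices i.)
Roots: {3, 5, 6, 8}

Each tropical root is a break point of the lower envelope of the lines y = a_i + i · x (there are 5 lines, with slopes 0, 1, ..., 4). Only the lines that attain the minimum somewhere contribute to roots; other lines are dominated. Here the surviving (envelope) indices are i = 4, i = 3, i = 2, i = 1, i = 0.
Intersections between consecutive envelope lines give the roots: for adjacent envelope indices i < j the intersection is x = (a_i − a_j) / (j − i). Reading off the sorted break points: {3, 5, 6, 8}.
Verification: at each break x_0, at least two indices attain the minimum of min_i(a_i + i · x_0).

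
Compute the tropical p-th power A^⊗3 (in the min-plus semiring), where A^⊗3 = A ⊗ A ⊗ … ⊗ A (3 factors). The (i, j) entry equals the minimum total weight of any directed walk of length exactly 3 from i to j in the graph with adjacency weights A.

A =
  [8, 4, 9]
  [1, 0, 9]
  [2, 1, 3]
A^⊗3 =
  [5, 4, 13]
  [1, 0, 9]
  [2, 1, 9]

Each entry (A^⊗3)_ij equals the minimum over all length-3 walks i = v_0 → v_1 → … → v_3 = j of Σ_t A[v_t][v_{t+1}]. For example, for (i, j) = (0, 2) we minimise over 9 possible intermediate vertex sequences; the minimum is 13, attained along the walk 0 → 1 → 1 → 2.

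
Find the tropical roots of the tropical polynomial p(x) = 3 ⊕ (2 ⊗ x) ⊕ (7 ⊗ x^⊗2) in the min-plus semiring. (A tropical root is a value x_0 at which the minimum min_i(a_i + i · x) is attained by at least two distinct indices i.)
Roots: {-5, 1}

Each tropical root is a break point of the lower envelope of the lines y = a_i + i · x (there are 3 lines, with slopes 0, 1, ..., 2). Only the lines that attain the minimum somewhere contribute to roots; other lines are dominated. Here the surviving (envelope) indices are i = 2, i = 1, i = 0.
Intersections between consecutive envelope lines give the roots: for adjacent envelope indices i < j the intersection is x = (a_i − a_j) / (j − i). Reading off the sorted break points: {-5, 1}.
Verification: at each break x_0, at least two indices attain the minimum of min_i(a_i + i · x_0).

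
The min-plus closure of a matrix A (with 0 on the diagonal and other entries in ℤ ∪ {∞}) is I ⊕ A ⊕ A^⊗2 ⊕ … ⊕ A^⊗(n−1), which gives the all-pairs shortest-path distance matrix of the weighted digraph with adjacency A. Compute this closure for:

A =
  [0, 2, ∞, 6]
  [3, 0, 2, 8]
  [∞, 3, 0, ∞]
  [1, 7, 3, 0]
Closure =
  [0, 2, 4, 6]
  [3, 0, 2, 8]
  [6, 3, 0, 11]
  [1, 3, 3, 0]

This is the Floyd-Warshall all-pairs shortest-path computation. For each intermediate vertex k = 0, 1, …, 3, update dist[i][j] ← min(dist[i][j], dist[i][k] + dist[k][j]). The final matrix gives, for each (i, j), the minimum total weight of any directed path from i to j (possibly empty when i = j).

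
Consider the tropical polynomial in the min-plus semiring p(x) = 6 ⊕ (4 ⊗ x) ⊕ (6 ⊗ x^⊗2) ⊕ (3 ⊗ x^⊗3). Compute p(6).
p(6) = 6

A tropical monomial a ⊗ x^⊗i evaluates to a + i · x. Evaluating each term at x = 6:
  Term 0 contributes 6 + 0 · 6 = 6
  Term 1 contributes 4 + 1 · 6 = 10
  Term 2 contributes 6 + 2 · 6 = 18
  Term 3 contributes 3 + 3 · 6 = 21
p(6) = ⊕ of these = min[6, 10, 18, 21] = 6.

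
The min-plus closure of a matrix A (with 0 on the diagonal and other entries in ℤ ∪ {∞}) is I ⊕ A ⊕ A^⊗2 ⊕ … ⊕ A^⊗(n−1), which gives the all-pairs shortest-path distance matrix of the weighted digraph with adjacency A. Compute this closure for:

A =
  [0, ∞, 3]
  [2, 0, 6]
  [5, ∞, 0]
Closure =
  [0, ∞, 3]
  [2, 0, 5]
  [5, ∞, 0]

This is the Floyd-Warshall all-pairs shortest-path computation. For each intermediate vertex k = 0, 1, …, 2, update dist[i][j] ← min(dist[i][j], dist[i][k] + dist[k][j]). The final matrix gives, for each (i, j), the minimum total weight of any directed path from i to j (possibly empty when i = j).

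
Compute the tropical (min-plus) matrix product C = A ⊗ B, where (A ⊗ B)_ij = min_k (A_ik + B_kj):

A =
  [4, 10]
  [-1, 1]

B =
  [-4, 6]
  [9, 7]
A ⊗ B =
  [0, 10]
  [-5, 5]

Apply the min-plus product entry-by-entry:
  C[0][0] = min over k of (A[0][0] + B[0][0] = 4 + -4 = 0, A[0][1] + B[1][0] = 10 + 9 = 19) = 0 (attained at k = 0)
  C[0][1] = min over k of (A[0][0] + B[0][1] = 4 + 6 = 10, A[0][1] + B[1][1] = 10 + 7 = 17) = 10 (attained at k = 0)
  C[1][0] = min over k of (A[1][0] + B[0][0] = -1 + -4 = -5, A[1][1] + B[1][0] = 1 + 9 = 10) = -5 (attained at k = 0)
  C[1][1] = min over k of (A[1][0] + B[0][1] = -1 + 6 = 5, A[1][1] + B[1][1] = 1 + 7 = 8) = 5 (attained at k = 0)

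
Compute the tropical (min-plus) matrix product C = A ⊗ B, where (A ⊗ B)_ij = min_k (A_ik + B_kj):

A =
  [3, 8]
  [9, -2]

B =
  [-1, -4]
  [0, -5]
A ⊗ B =
  [2, -1]
  [-2, -7]

Apply the min-plus product entry-by-entry:
  C[0][0] = min over k of (A[0][0] + B[0][0] = 3 + -1 = 2, A[0][1] + B[1][0] = 8 + 0 = 8) = 2 (attained at k = 0)
  C[0][1] = min over k of (A[0][0] + B[0][1] = 3 + -4 = -1, A[0][1] + B[1][1] = 8 + -5 = 3) = -1 (attained at k = 0)
  C[1][0] = min over k of (A[1][0] + B[0][0] = 9 + -1 = 8, A[1][1] + B[1][0] = -2 + 0 = -2) = -2 (attained at k = 1)
  C[1][1] = min over k of (A[1][0] + B[0][1] = 9 + -4 = 5, A[1][1] + B[1][1] = -2 + -5 = -7) = -7 (attained at k = 1)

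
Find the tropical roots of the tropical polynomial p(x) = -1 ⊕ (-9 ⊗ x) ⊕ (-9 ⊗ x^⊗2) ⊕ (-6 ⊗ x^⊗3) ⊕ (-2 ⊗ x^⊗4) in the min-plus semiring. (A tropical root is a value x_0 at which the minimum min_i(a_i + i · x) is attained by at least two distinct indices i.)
Roots: {-4, -3, 0, 8}

Each tropical root is a break point of the lower envelope of the lines y = a_i + i · x (there are 5 lines, with slopes 0, 1, ..., 4). Only the lines that attain the minimum somewhere contribute to roots; other lines are dominated. Here the surviving (envelope) indices are i = 4, i = 3, i = 2, i = 1, i = 0.
Intersections between consecutive envelope lines give the roots: for adjacent envelope indices i < j the intersection is x = (a_i − a_j) / (j − i). Reading off the sorted break points: {-4, -3, 0, 8}.
Verification: at each break x_0, at least two indices attain the minimum of min_i(a_i + i · x_0).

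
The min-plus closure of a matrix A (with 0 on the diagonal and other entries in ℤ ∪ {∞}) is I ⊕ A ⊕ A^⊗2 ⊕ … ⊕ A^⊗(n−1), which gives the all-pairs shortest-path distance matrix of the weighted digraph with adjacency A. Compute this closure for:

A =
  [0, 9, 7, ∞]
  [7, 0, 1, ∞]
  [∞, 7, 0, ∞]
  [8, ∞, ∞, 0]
Closure =
  [0, 9, 7, ∞]
  [7, 0, 1, ∞]
  [14, 7, 0, ∞]
  [8, 17, 15, 0]

This is the Floyd-Warshall all-pairs shortest-path computation. For each intermediate vertex k = 0, 1, …, 3, update dist[i][j] ← min(dist[i][j], dist[i][k] + dist[k][j]). The final matrix gives, for each (i, j), the minimum total weight of any directed path from i to j (possibly empty when i = j).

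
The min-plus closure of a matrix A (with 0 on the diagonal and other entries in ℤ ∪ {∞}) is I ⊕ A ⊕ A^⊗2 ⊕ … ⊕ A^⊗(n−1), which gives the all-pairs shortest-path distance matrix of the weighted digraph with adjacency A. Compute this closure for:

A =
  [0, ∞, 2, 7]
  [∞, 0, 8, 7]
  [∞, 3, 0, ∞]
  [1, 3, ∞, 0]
Closure =
  [0, 5, 2, 7]
  [8, 0, 8, 7]
  [11, 3, 0, 10]
  [1, 3, 3, 0]

This is the Floyd-Warshall all-pairs shortest-path computation. For each intermediate vertex k = 0, 1, …, 3, update dist[i][j] ← min(dist[i][j], dist[i][k] + dist[k][j]). The final matrix gives, for each (i, j), the minimum total weight of any directed path from i to j (possibly empty when i = j).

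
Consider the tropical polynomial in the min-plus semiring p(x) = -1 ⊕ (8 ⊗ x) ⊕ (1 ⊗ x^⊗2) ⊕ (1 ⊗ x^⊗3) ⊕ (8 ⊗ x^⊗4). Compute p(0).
p(0) = -1

A tropical monomial a ⊗ x^⊗i evaluates to a + i · x. Evaluating each term at x = 0:
  Term 0 contributes -1 + 0 · 0 = -1
  Term 1 contributes 8 + 1 · 0 = 8
  Term 2 contributes 1 + 2 · 0 = 1
  Term 3 contributes 1 + 3 · 0 = 1
  Term 4 contributes 8 + 4 · 0 = 8
p(0) = ⊕ of these = min[-1, 8, 1, 1, 8] = -1.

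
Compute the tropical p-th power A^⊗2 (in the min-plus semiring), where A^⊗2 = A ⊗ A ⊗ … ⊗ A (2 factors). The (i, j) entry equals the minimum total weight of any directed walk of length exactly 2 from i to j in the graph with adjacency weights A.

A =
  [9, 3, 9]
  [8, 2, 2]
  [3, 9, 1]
A^⊗2 =
  [11, 5, 5]
  [5, 4, 3]
  [4, 6, 2]

Each entry (A^⊗2)_ij equals the minimum over all length-2 walks i = v_0 → v_1 → … → v_2 = j of Σ_t A[v_t][v_{t+1}]. For example, for (i, j) = (0, 2) we minimise over 3 possible intermediate vertex sequences; the minimum is 5, attained along the walk 0 → 1 → 2.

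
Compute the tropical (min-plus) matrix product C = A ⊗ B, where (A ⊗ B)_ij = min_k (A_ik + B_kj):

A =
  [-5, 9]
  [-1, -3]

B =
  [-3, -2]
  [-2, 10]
A ⊗ B =
  [-8, -7]
  [-5, -3]

Apply the min-plus product entry-by-entry:
  C[0][0] = min over k of (A[0][0] + B[0][0] = -5 + -3 = -8, A[0][1] + B[1][0] = 9 + -2 = 7) = -8 (attained at k = 0)
  C[0][1] = min over k of (A[0][0] + B[0][1] = -5 + -2 = -7, A[0][1] + B[1][1] = 9 + 10 = 19) = -7 (attained at k = 0)
  C[1][0] = min over k of (A[1][0] + B[0][0] = -1 + -3 = -4, A[1][1] + B[1][0] = -3 + -2 = -5) = -5 (attained at k = 1)
  C[1][1] = min over k of (A[1][0] + B[0][1] = -1 + -2 = -3, A[1][1] + B[1][1] = -3 + 10 = 7) = -3 (attained at k = 0)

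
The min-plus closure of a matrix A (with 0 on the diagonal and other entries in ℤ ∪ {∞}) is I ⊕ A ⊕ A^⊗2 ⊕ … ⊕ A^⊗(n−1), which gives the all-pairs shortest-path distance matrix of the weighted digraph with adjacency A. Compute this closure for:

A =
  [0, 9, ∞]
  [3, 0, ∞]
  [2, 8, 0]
Closure =
  [0, 9, ∞]
  [3, 0, ∞]
  [2, 8, 0]

This is the Floyd-Warshall all-pairs shortest-path computation. For each intermediate vertex k = 0, 1, …, 2, update dist[i][j] ← min(dist[i][j], dist[i][k] + dist[k][j]). The final matrix gives, for each (i, j), the minimum total weight of any directed path from i to j (possibly empty when i = j).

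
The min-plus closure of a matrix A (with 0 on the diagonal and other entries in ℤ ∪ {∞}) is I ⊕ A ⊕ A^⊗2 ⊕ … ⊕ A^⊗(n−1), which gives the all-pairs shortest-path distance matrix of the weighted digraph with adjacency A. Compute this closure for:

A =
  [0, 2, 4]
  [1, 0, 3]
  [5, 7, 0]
Closure =
  [0, 2, 4]
  [1, 0, 3]
  [5, 7, 0]

This is the Floyd-Warshall all-pairs shortest-path computation. For each intermediate vertex k = 0, 1, …, 2, update dist[i][j] ← min(dist[i][j], dist[i][k] + dist[k][j]). The final matrix gives, for each (i, j), the minimum total weight of any directed path from i to j (possibly empty when i = j).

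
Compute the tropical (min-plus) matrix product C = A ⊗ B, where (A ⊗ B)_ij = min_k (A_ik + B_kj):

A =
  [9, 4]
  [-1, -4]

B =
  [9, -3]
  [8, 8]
A ⊗ B =
  [12, 6]
  [4, -4]

Apply the min-plus product entry-by-entry:
  C[0][0] = min over k of (A[0][0] + B[0][0] = 9 + 9 = 18, A[0][1] + B[1][0] = 4 + 8 = 12) = 12 (attained at k = 1)
  C[0][1] = min over k of (A[0][0] + B[0][1] = 9 + -3 = 6, A[0][1] + B[1][1] = 4 + 8 = 12) = 6 (attained at k = 0)
  C[1][0] = min over k of (A[1][0] + B[0][0] = -1 + 9 = 8, A[1][1] + B[1][0] = -4 + 8 = 4) = 4 (attained at k = 1)
  C[1][1] = min over k of (A[1][0] + B[0][1] = -1 + -3 = -4, A[1][1] + B[1][1] = -4 + 8 = 4) = -4 (attained at k = 0)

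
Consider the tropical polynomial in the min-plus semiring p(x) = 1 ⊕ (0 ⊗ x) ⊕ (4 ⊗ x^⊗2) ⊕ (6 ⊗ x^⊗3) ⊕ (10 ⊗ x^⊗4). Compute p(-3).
p(-3) = -3

A tropical monomial a ⊗ x^⊗i evaluates to a + i · x. Evaluating each term at x = -3:
  Term 0 contributes 1 + 0 · -3 = 1
  Term 1 contributes 0 + 1 · -3 = -3
  Term 2 contributes 4 + 2 · -3 = -2
  Term 3 contributes 6 + 3 · -3 = -3
  Term 4 contributes 10 + 4 · -3 = -2
p(-3) = ⊕ of these = min[1, -3, -2, -3, -2] = -3.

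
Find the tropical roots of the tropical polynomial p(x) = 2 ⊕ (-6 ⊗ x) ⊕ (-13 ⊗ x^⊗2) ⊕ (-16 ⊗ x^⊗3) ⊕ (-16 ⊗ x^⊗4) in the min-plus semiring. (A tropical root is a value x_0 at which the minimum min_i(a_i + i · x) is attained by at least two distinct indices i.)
Roots: {0, 3, 7, 8}

Each tropical root is a break point of the lower envelope of the lines y = a_i + i · x (there are 5 lines, with slopes 0, 1, ..., 4). Only the lines that attain the minimum somewhere contribute to roots; other lines are dominated. Here the surviving (envelope) indices are i = 4, i = 3, i = 2, i = 1, i = 0.
Intersections between consecutive envelope lines give the roots: for adjacent envelope indices i < j the intersection is x = (a_i − a_j) / (j − i). Reading off the sorted break points: {0, 3, 7, 8}.
Verification: at each break x_0, at least two indices attain the minimum of min_i(a_i + i · x_0).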